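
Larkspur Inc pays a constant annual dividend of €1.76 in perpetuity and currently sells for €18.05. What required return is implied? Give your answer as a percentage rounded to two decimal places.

9.75%

P = C/r ⇒ r = C/P = €1.76/€18.05 = 0.097507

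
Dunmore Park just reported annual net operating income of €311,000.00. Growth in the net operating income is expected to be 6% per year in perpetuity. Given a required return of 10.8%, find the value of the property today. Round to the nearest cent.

D₁ = D₀ × (1 + g) = €311,000.00 × 1.06 = €329,660.0000
Growing perpetuity: P = D₁ / (r − g) = €329,660.0000 / (0.108 − 0.06) = €6,867,916.67

€6867916.67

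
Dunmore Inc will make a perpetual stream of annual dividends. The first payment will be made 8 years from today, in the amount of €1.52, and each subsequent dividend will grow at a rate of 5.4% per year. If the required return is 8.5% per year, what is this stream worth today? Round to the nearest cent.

€27.70

Value at end of year 7: C₁ / (r − g) = €1.52 / (0.085 − 0.054) = €49.0323
Discount to today: PV = €49.0323 / (1 + 0.085)^7 = €49.0323 / 1.770142 = €27.70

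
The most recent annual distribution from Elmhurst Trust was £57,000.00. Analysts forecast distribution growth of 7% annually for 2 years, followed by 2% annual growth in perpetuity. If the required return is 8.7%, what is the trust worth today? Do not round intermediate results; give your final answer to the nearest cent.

D_1 = 60990.00000
D_2 = 65259.30000
Terminal value at year 2: TV = D_2×(1+g_2)/(r−g_2) = 66564.48600/0.067 = 993499.79104
P_0 = D_1/(1+r)^1 + D_2/(1+r)^2 + TV/(1+r)^2
    = 56108.55566 + 55231.05295 + 840830.95532 = 952170.56392

£952170.56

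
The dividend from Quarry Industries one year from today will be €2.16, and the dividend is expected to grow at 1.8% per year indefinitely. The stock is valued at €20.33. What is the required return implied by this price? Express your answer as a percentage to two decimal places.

12.42%

P = D₁/(r − g) ⇒ r = D₁/P + g = €2.1600/€20.33 + 0.018 = 0.106247 + 0.018 = 0.124247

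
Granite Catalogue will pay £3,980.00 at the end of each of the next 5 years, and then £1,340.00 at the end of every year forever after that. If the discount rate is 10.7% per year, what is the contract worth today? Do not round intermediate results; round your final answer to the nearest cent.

PV of 5-year annuity: £3,980.00 × [1 − (1+0.107)^−5] / 0.107 = 14821.35720
Perpetuity value at year 5: £1,340.00 / 0.107 = 12523.36449
PV of perpetuity: 12523.36449 / (1+0.107)^5 = 7533.25930
Total PV = 14821.35720 + 7533.25930 = 22354.61650

£22354.62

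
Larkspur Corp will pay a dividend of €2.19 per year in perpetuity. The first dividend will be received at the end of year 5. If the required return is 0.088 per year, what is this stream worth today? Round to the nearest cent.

Value at end of year 4: C / r = €2.19 / 0.088 = €24.8864
Discount to today: PV = €24.8864 / (1 + 0.088)^4 = €24.8864 / 1.401250 = €17.76

€17.76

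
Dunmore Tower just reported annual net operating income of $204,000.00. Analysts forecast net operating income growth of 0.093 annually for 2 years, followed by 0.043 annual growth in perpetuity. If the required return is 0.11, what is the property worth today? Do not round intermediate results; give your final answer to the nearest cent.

$3477847.52

D_1 = 222972.00000
D_2 = 243708.39600
Terminal value at year 2: TV = D_2×(1+g_2)/(r−g_2) = 254187.85703/0.067 = 3793848.61236
P_0 = D_1/(1+r)^1 + D_2/(1+r)^2 + TV/(1+r)^2
    = 200875.67568 + 197799.20136 + 3079172.64212 = 3477847.51916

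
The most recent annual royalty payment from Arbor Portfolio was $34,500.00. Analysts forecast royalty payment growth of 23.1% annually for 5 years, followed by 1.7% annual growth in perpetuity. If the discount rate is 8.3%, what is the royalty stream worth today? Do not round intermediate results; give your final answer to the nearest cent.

D_1 = 42469.50000
D_2 = 52279.95450
D_3 = 64356.62399
D_4 = 79223.00413
D_5 = 97523.51809
Terminal value at year 5: TV = D_5×(1+g_2)/(r−g_2) = 99181.41789/0.066 = 1502748.75595
P_0 = D_1/(1+r)^1 + D_2/(1+r)^2 + D_3/(1+r)^3 + D_4/(1+r)^4 + D_5/(1+r)^5 + TV/(1+r)^5
    = 39214.68144 + 44573.65914 + 50664.98098 + 57588.72723 + 65458.65487 + 1008658.36366 = 1266159.06733

$1266159.07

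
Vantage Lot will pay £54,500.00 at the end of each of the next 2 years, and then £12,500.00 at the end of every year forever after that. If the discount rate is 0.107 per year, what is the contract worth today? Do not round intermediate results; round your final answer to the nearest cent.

PV of 2-year annuity: £54,500.00 × [1 − (1+0.107)^−2] / 0.107 = 93705.65401
Perpetuity value at year 2: £12,500.00 / 0.107 = 116822.42991
PV of perpetuity: 116822.42991 / (1+0.107)^2 = 95330.30743
Total PV = 93705.65401 + 95330.30743 = 189035.96144

£189035.96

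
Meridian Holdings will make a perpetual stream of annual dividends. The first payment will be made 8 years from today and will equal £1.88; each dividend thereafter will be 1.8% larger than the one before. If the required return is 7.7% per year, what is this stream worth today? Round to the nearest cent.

Value at end of year 7: C₁ / (r − g) = £1.88 / (0.077 − 0.018) = £31.8644
Discount to today: PV = £31.8644 / (1 + 0.077)^7 = £31.8644 / 1.680776 = £18.96

£18.96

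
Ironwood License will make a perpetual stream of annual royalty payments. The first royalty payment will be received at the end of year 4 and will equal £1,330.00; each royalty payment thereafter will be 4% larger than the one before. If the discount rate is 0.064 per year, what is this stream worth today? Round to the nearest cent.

Value at end of year 3: C₁ / (r − g) = £1,330.00 / (0.064 − 0.04) = £55,416.6667
Discount to today: PV = £55,416.6667 / (1 + 0.064)^3 = £55,416.6667 / 1.204550 = £46,006.11

£46006.11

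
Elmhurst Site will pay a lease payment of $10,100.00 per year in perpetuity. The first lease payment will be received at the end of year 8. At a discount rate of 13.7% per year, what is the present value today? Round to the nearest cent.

$30010.80

Value at end of year 7: C / r = $10,100.00 / 0.137 = $73,722.6277
Discount to today: PV = $73,722.6277 / (1 + 0.137)^7 = $73,722.6277 / 2.456537 = $30,010.80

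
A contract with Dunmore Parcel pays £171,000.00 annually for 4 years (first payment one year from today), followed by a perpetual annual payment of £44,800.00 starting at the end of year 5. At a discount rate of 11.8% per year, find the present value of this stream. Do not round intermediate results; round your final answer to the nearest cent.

PV of 4-year annuity: £171,000.00 × [1 − (1+0.118)^−4] / 0.118 = 521582.12612
Perpetuity value at year 4: £44,800.00 / 0.118 = 379661.01695
PV of perpetuity: 379661.01695 / (1+0.118)^4 = 243012.60028
Total PV = 521582.12612 + 243012.60028 = 764594.72640

£764594.73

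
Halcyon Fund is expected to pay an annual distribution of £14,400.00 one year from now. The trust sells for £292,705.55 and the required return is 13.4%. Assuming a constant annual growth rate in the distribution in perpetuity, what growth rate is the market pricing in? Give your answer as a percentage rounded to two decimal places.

8.48%

P = D₁/(r−g) ⇒ g = r − D₁/P = 0.134 − £14,400.00/£292,705.55 = 0.084804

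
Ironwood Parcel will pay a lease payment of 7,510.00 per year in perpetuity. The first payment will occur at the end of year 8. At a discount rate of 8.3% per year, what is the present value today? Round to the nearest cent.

Value at end of year 7: C / r = 7,510.00 / 0.083 = 90,481.9277
Discount to today: PV = 90,481.9277 / (1 + 0.083)^7 = 90,481.9277 / 1.747428 = 51,780.07

51780.07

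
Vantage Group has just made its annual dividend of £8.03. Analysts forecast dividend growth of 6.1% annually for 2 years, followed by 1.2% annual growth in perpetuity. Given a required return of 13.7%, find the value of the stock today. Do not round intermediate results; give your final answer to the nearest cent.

D_1 = 8.51983
D_2 = 9.03954
Terminal value at year 2: TV = D_2×(1+g_2)/(r−g_2) = 9.14801/0.125 = 73.18411
P_0 = D_1/(1+r)^1 + D_2/(1+r)^2 + TV/(1+r)^2
    = 7.49325 + 6.99239 + 56.61036 = 71.09600

£71.10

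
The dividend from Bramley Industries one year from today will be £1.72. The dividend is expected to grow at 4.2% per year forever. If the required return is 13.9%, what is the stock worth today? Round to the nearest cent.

£17.73

Growing perpetuity: P = D₁ / (r − g) = £1.7200 / (0.139 − 0.042) = £17.73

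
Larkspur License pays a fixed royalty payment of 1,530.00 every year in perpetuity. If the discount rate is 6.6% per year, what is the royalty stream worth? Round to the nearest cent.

23181.82

Level perpetuity: PV = C / r = 1,530.00 / 0.066 = 23,181.82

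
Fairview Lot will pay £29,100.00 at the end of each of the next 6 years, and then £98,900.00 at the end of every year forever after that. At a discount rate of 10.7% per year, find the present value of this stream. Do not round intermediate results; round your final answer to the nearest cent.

£626437.87

PV of 6-year annuity: £29,100.00 × [1 − (1+0.107)^−6] / 0.107 = 124179.95454
Perpetuity value at year 6: £98,900.00 / 0.107 = 924299.06542
PV of perpetuity: 924299.06542 / (1+0.107)^6 = 502257.91406
Total PV = 124179.95454 + 502257.91406 = 626437.86861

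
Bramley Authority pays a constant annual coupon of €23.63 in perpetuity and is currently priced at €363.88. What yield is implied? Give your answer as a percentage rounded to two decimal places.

6.49%

P = C/r ⇒ r = C/P = €23.63/€363.88 = 0.064939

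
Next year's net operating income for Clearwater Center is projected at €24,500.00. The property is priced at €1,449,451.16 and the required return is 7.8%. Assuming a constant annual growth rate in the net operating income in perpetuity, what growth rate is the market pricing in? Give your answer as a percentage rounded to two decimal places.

6.11%

P = D₁/(r−g) ⇒ g = r − D₁/P = 0.078 − €24,500.00/€1,449,451.16 = 0.061097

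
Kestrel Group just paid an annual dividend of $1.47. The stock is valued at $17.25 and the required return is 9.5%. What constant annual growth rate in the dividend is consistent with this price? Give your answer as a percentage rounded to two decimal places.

0.90%

P = D₀(1+g)/(r−g) ⇒ P(r−g) = D₀(1+g) ⇒ g(P+D₀) = P·r − D₀
g = (P·r − D₀)/(P + D₀) = ($17.25×0.095 − $1.47) / ($17.25 + $1.47) = 0.009014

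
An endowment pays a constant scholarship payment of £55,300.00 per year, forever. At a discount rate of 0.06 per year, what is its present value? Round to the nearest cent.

Level perpetuity: PV = C / r = £55,300.00 / 0.06 = £921,666.67

£921666.67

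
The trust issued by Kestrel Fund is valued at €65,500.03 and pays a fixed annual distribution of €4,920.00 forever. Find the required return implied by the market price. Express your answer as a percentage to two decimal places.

P = C/r ⇒ r = C/P = €4,920.00/€65,500.03 = 0.075114

7.51%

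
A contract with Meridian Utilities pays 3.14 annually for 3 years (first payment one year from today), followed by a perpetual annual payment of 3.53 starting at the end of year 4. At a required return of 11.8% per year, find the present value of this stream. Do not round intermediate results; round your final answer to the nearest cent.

PV of 3-year annuity: 3.14 × [1 − (1+0.118)^−3] / 0.118 = 7.56775
Perpetuity value at year 3: 3.53 / 0.118 = 29.91525
PV of perpetuity: 29.91525 / (1+0.118)^3 = 21.40757
Total PV = 7.56775 + 21.40757 = 28.97531

28.98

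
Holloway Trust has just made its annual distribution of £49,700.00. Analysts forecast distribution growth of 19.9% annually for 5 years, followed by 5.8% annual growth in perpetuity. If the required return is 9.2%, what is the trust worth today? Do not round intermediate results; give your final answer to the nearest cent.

D_1 = 59590.30000
D_2 = 71448.76970
D_3 = 85667.07487
D_4 = 102714.82277
D_5 = 123155.07250
Terminal value at year 5: TV = D_5×(1+g_2)/(r−g_2) = 130298.06671/0.034 = 3832296.07958
P_0 = D_1/(1+r)^1 + D_2/(1+r)^2 + D_3/(1+r)^3 + D_4/(1+r)^4 + D_5/(1+r)^5 + TV/(1+r)^5
    = 54569.87179 + 59916.91967 + 65787.89990 + 72234.15016 + 79312.03850 + 2468004.02159 = 2799824.90162

£2799824.90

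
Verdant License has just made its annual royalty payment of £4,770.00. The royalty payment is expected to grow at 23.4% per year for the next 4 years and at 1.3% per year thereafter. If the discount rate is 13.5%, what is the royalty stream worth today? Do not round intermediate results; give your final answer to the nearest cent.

£78960.40

D_1 = 5886.18000
D_2 = 7263.54612
D_3 = 8963.21591
D_4 = 11060.60844
Terminal value at year 4: TV = D_4×(1+g_2)/(r−g_2) = 11204.39635/0.122 = 91839.31430
P_0 = D_1/(1+r)^1 + D_2/(1+r)^2 + D_3/(1+r)^3 + D_4/(1+r)^4 + TV/(1+r)^4
    = 5186.06167 + 5638.41419 + 6130.22300 + 6664.92968 + 55340.76858 = 78960.39713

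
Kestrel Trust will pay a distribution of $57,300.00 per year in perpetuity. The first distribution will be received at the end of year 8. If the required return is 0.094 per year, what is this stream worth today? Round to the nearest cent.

$325016.58

Value at end of year 7: C / r = $57,300.00 / 0.094 = $609,574.4681
Discount to today: PV = $609,574.4681 / (1 + 0.094)^7 = $609,574.4681 / 1.875518 = $325,016.58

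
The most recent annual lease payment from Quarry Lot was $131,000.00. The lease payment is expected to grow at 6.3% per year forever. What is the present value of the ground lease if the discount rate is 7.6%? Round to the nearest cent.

D₁ = D₀ × (1 + g) = $131,000.00 × 1.063 = $139,253.0000
Growing perpetuity: P = D₁ / (r − g) = $139,253.0000 / (0.076 − 0.063) = $10,711,769.23

$10711769.23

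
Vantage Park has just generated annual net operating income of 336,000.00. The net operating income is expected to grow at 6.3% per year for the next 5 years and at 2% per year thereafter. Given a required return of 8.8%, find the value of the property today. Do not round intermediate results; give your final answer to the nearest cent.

D_1 = 357168.00000
D_2 = 379669.58400
D_3 = 403588.76779
D_4 = 429014.86016
D_5 = 456042.79635
Terminal value at year 5: TV = D_5×(1+g_2)/(r−g_2) = 465163.65228/0.068 = 6840641.94530
P_0 = D_1/(1+r)^1 + D_2/(1+r)^2 + D_3/(1+r)^3 + D_4/(1+r)^4 + D_5/(1+r)^5 + TV/(1+r)^5
    = 328279.41176 + 320736.22675 + 313366.36860 + 306165.85462 + 299130.79362 + 4486961.90427 = 6054640.55963

6054640.56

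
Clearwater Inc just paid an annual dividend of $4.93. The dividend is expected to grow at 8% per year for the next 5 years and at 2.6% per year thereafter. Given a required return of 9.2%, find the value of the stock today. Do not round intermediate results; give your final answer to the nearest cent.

$96.37

D_1 = 5.32440
D_2 = 5.75035
D_3 = 6.21038
D_4 = 6.70721
D_5 = 7.24379
Terminal value at year 5: TV = D_5×(1+g_2)/(r−g_2) = 7.43213/0.066 = 112.60797
P_0 = D_1/(1+r)^1 + D_2/(1+r)^2 + D_3/(1+r)^3 + D_4/(1+r)^4 + D_5/(1+r)^5 + TV/(1+r)^5
    = 4.87582 + 4.82224 + 4.76925 + 4.71684 + 4.66501 + 72.51969 = 96.36886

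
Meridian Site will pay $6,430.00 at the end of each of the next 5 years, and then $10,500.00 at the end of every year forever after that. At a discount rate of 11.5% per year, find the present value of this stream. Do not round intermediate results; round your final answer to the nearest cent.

$76449.34

PV of 5-year annuity: $6,430.00 × [1 − (1+0.115)^−5] / 0.115 = 23468.71456
Perpetuity value at year 5: $10,500.00 / 0.115 = 91304.34783
PV of perpetuity: 91304.34783 / (1+0.115)^5 = 52980.63043
Total PV = 23468.71456 + 52980.63043 = 76449.34499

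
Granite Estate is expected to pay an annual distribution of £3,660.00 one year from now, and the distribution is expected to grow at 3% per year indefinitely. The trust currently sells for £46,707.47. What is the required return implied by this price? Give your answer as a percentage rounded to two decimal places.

10.84%

P = D₁/(r − g) ⇒ r = D₁/P + g = £3,660.0000/£46,707.47 + 0.03 = 0.078360 + 0.03 = 0.108360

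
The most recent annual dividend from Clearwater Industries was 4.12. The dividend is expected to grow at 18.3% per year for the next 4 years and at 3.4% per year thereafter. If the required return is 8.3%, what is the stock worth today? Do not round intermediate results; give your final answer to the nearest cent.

D_1 = 4.87396
D_2 = 5.76589
D_3 = 6.82105
D_4 = 8.06931
Terminal value at year 4: TV = D_4×(1+g_2)/(r−g_2) = 8.34366/0.049 = 170.27883
P_0 = D_1/(1+r)^1 + D_2/(1+r)^2 + D_3/(1+r)^3 + D_4/(1+r)^4 + TV/(1+r)^4
    = 4.50042 + 4.91598 + 5.36990 + 5.86573 + 123.77896 = 144.43099

144.43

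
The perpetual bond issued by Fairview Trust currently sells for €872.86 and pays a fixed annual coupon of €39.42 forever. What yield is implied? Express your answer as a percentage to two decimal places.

P = C/r ⇒ r = C/P = €39.42/€872.86 = 0.045162

4.52%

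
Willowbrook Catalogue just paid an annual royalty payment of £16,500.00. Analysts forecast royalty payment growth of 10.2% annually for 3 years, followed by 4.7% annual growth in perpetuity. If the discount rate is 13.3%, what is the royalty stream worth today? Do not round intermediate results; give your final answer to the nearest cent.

£231676.62

D_1 = 18183.00000
D_2 = 20037.66600
D_3 = 22081.50793
Terminal value at year 3: TV = D_3×(1+g_2)/(r−g_2) = 23119.33880/0.086 = 268829.52099
P_0 = D_1/(1+r)^1 + D_2/(1+r)^2 + D_3/(1+r)^3 + TV/(1+r)^3
    = 16048.54369 + 15609.43967 + 15182.34997 + 184836.28394 = 231676.61726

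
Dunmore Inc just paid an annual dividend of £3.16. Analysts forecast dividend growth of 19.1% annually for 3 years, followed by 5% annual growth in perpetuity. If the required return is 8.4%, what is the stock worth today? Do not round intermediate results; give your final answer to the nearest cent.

D_1 = 3.76356
D_2 = 4.48240
D_3 = 5.33854
Terminal value at year 3: TV = D_3×(1+g_2)/(r−g_2) = 5.60547/0.034 = 164.86663
P_0 = D_1/(1+r)^1 + D_2/(1+r)^2 + D_3/(1+r)^3 + TV/(1+r)^3
    = 3.47192 + 3.81463 + 4.19116 + 129.43297 = 140.91067

£140.91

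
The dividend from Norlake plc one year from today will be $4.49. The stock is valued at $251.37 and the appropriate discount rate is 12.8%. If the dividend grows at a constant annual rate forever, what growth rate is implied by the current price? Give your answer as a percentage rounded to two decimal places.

P = D₁/(r−g) ⇒ g = r − D₁/P = 0.128 − $4.49/$251.37 = 0.110138

11.01%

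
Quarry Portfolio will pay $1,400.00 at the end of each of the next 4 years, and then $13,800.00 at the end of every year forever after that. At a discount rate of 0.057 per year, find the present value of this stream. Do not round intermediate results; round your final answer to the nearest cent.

$198841.13

PV of 4-year annuity: $1,400.00 × [1 − (1+0.057)^−4] / 0.057 = 4884.65972
Perpetuity value at year 4: $13,800.00 / 0.057 = 242105.26316
PV of perpetuity: 242105.26316 / (1+0.057)^4 = 193956.47452
Total PV = 4884.65972 + 193956.47452 = 198841.13424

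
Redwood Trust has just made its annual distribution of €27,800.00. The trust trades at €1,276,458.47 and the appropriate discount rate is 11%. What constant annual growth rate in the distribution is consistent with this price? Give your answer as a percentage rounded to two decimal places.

8.63%

P = D₀(1+g)/(r−g) ⇒ P(r−g) = D₀(1+g) ⇒ g(P+D₀) = P·r − D₀
g = (P·r − D₀)/(P + D₀) = (€1,276,458.47×0.11 − €27,800.00) / (€1,276,458.47 + €27,800.00) = 0.086341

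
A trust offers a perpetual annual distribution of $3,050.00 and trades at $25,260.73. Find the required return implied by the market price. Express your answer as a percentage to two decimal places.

P = C/r ⇒ r = C/P = $3,050.00/$25,260.73 = 0.120741

12.07%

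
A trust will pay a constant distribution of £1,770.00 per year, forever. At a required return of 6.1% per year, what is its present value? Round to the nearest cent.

Level perpetuity: PV = C / r = £1,770.00 / 0.061 = £29,016.39

£29016.39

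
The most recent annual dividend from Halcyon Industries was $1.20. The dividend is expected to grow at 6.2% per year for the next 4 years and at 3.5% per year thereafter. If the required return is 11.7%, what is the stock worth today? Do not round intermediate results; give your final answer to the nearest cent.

$16.61

D_1 = 1.27440
D_2 = 1.35341
D_3 = 1.43732
D_4 = 1.52644
Terminal value at year 4: TV = D_4×(1+g_2)/(r−g_2) = 1.57986/0.082 = 19.26663
P_0 = D_1/(1+r)^1 + D_2/(1+r)^2 + D_3/(1+r)^3 + D_4/(1+r)^4 + TV/(1+r)^4
    = 1.14091 + 1.08474 + 1.03132 + 0.98054 + 12.37637 = 16.61388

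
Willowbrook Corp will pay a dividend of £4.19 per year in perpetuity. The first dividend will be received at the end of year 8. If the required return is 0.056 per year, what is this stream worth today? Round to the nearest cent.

Value at end of year 7: C / r = £4.19 / 0.056 = £74.8214
Discount to today: PV = £74.8214 / (1 + 0.056)^7 = £74.8214 / 1.464359 = £51.10

£51.10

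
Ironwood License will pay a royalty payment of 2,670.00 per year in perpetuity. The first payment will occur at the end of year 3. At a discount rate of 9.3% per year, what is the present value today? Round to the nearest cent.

Value at end of year 2: C / r = 2,670.00 / 0.093 = 28,709.6774
Discount to today: PV = 28,709.6774 / (1 + 0.093)^2 = 28,709.6774 / 1.194649 = 24,031.89

24031.89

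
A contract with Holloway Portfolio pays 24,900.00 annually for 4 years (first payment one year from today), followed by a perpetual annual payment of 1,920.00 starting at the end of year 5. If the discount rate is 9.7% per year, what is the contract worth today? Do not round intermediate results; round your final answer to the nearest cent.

PV of 4-year annuity: 24,900.00 × [1 − (1+0.097)^−4] / 0.097 = 79444.96651
Perpetuity value at year 4: 1,920.00 / 0.097 = 19793.81443
PV of perpetuity: 19793.81443 / (1+0.097)^4 = 13667.93750
Total PV = 79444.96651 + 13667.93750 = 93112.90400

93112.90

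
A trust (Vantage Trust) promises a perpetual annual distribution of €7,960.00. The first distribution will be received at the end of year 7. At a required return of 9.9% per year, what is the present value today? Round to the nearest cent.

Value at end of year 6: C / r = €7,960.00 / 0.099 = €80,404.0404
Discount to today: PV = €80,404.0404 / (1 + 0.099)^6 = €80,404.0404 / 1.761920 = €45,634.33

€45634.33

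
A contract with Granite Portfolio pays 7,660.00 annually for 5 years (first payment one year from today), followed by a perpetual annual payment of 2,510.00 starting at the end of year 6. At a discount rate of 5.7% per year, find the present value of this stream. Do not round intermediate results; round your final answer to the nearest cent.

65906.96

PV of 5-year annuity: 7,660.00 × [1 − (1+0.057)^−5] / 0.057 = 32531.75661
Perpetuity value at year 5: 2,510.00 / 0.057 = 44035.08772
PV of perpetuity: 44035.08772 / (1+0.057)^5 = 33375.20403
Total PV = 32531.75661 + 33375.20403 = 65906.96064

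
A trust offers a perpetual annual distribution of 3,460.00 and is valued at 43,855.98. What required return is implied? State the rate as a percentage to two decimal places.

P = C/r ⇒ r = C/P = 3,460.00/43,855.98 = 0.078895

7.89%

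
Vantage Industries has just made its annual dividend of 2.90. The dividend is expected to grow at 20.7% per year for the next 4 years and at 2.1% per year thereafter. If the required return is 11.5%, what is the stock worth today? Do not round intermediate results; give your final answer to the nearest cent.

57.45

D_1 = 3.50030
D_2 = 4.22486
D_3 = 5.09941
D_4 = 6.15499
Terminal value at year 4: TV = D_4×(1+g_2)/(r−g_2) = 6.28424/0.094 = 66.85363
P_0 = D_1/(1+r)^1 + D_2/(1+r)^2 + D_3/(1+r)^3 + D_4/(1+r)^4 + TV/(1+r)^4
    = 3.13928 + 3.39831 + 3.67871 + 3.98224 + 43.25392 = 57.45246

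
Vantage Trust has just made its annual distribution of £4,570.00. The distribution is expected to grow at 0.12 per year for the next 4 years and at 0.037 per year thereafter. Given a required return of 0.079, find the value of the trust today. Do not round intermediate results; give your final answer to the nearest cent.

£151071.90

D_1 = 5118.40000
D_2 = 5732.60800
D_3 = 6420.52096
D_4 = 7190.98348
Terminal value at year 4: TV = D_4×(1+g_2)/(r−g_2) = 7457.04986/0.042 = 177548.80628
P_0 = D_1/(1+r)^1 + D_2/(1+r)^2 + D_3/(1+r)^3 + D_4/(1+r)^4 + TV/(1+r)^4
    = 4743.65153 + 4923.90149 + 5111.00062 + 5305.20917 + 130988.14082 = 151071.90364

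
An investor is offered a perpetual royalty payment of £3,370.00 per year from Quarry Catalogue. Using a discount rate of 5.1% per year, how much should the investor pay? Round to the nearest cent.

Level perpetuity: PV = C / r = £3,370.00 / 0.051 = £66,078.43

£66078.43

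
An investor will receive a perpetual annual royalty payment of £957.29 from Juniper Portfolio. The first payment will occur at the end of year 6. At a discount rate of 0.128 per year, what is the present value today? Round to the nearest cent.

£4095.32

Value at end of year 5: C / r = £957.29 / 0.128 = £7,478.8281
Discount to today: PV = £7,478.8281 / (1 + 0.128)^5 = £7,478.8281 / 1.826188 = £4,095.32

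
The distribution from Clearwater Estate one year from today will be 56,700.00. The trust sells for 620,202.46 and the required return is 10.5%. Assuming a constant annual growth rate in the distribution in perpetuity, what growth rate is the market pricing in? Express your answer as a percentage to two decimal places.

P = D₁/(r−g) ⇒ g = r − D₁/P = 0.105 − 56,700.00/620,202.46 = 0.013578

1.36%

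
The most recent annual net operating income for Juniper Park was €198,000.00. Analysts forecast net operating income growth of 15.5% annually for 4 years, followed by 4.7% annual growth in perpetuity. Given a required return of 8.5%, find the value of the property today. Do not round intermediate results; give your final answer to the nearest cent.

D_1 = 228690.00000
D_2 = 264136.95000
D_3 = 305078.17725
D_4 = 352365.29472
Terminal value at year 4: TV = D_4×(1+g_2)/(r−g_2) = 368926.46358/0.038 = 9708591.14673
P_0 = D_1/(1+r)^1 + D_2/(1+r)^2 + D_3/(1+r)^3 + D_4/(1+r)^4 + TV/(1+r)^4
    = 210774.19355 + 224372.52862 + 238848.17562 + 254257.73534 + 7005469.70795 = 7933722.34108

€7933722.34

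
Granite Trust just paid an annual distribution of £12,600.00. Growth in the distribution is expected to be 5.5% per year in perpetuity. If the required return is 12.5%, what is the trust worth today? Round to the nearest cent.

D₁ = D₀ × (1 + g) = £12,600.00 × 1.055 = £13,293.0000
Growing perpetuity: P = D₁ / (r − g) = £13,293.0000 / (0.125 − 0.055) = £189,900.00

£189900.00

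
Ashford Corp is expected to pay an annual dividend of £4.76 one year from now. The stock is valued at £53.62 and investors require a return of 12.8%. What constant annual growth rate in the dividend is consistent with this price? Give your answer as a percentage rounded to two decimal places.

3.92%

P = D₁/(r−g) ⇒ g = r − D₁/P = 0.128 − £4.76/£53.62 = 0.039227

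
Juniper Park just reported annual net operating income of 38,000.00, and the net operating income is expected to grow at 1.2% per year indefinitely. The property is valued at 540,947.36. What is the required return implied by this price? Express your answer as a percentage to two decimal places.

D₁ = 38,000.00 × 1.012 = 38,456.0000
P = D₁/(r − g) ⇒ r = D₁/P + g = 38,456.0000/540,947.36 + 0.012 = 0.071090 + 0.012 = 0.083090

8.31%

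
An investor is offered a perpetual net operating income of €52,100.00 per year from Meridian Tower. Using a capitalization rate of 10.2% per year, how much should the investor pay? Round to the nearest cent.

Level perpetuity: PV = C / r = €52,100.00 / 0.102 = €510,784.31

€510784.31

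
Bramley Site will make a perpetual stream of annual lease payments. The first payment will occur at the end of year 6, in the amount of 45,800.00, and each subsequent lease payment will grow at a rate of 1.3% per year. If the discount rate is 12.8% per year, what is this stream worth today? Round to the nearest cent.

Value at end of year 5: C₁ / (r − g) = 45,800.00 / (0.128 − 0.013) = 398,260.8696
Discount to today: PV = 398,260.8696 / (1 + 0.128)^5 = 398,260.8696 / 1.826188 = 218,083.16

218083.16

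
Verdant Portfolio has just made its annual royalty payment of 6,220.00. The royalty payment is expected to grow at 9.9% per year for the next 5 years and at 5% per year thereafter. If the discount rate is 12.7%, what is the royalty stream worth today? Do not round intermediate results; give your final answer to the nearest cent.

D_1 = 6835.78000
D_2 = 7512.52222
D_3 = 8256.26192
D_4 = 9073.63185
D_5 = 9971.92140
Terminal value at year 5: TV = D_5×(1+g_2)/(r−g_2) = 10470.51747/0.077 = 135980.74640
P_0 = D_1/(1+r)^1 + D_2/(1+r)^2 + D_3/(1+r)^3 + D_4/(1+r)^4 + D_5/(1+r)^5 + TV/(1+r)^5
    = 6065.46584 + 5914.77104 + 5767.82020 + 5624.52032 + 5484.78069 + 74792.46390 = 103649.82198

103649.82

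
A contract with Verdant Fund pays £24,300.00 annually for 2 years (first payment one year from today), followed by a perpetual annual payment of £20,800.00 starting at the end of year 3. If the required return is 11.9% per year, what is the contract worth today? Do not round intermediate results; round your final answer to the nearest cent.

PV of 2-year annuity: £24,300.00 × [1 − (1+0.119)^−2] / 0.119 = 41122.26782
Perpetuity value at year 2: £20,800.00 / 0.119 = 174789.91597
PV of perpetuity: 174789.91597 / (1+0.119)^2 = 139590.60853
Total PV = 41122.26782 + 139590.60853 = 180712.87635

£180712.88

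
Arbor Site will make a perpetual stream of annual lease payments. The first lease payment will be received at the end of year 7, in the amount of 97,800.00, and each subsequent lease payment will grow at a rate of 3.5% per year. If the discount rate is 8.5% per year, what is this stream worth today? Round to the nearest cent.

Value at end of year 6: C₁ / (r − g) = 97,800.00 / (0.085 − 0.035) = 1,956,000.0000
Discount to today: PV = 1,956,000.0000 / (1 + 0.085)^6 = 1,956,000.0000 / 1.631468 = 1,198,920.60

1198920.60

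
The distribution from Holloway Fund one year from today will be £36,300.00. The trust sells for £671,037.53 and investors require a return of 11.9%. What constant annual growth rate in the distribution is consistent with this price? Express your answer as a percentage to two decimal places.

6.49%

P = D₁/(r−g) ⇒ g = r − D₁/P = 0.119 − £36,300.00/£671,037.53 = 0.064905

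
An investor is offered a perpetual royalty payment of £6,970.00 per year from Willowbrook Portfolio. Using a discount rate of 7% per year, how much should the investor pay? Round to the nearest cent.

Level perpetuity: PV = C / r = £6,970.00 / 0.07 = £99,571.43

£99571.43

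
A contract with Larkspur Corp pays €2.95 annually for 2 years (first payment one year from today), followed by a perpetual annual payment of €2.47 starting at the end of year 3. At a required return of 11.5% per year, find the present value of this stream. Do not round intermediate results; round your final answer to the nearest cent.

€22.29

PV of 2-year annuity: €2.95 × [1 − (1+0.115)^−2] / 0.115 = 5.01860
Perpetuity value at year 2: €2.47 / 0.115 = 21.47826
PV of perpetuity: 21.47826 / (1+0.115)^2 = 17.27625
Total PV = 5.01860 + 17.27625 = 22.29485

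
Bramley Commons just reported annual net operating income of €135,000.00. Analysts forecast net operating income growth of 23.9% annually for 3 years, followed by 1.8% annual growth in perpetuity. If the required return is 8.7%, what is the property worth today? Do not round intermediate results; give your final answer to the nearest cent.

D_1 = 167265.00000
D_2 = 207241.33500
D_3 = 256772.01406
Terminal value at year 3: TV = D_3×(1+g_2)/(r−g_2) = 261393.91032/0.069 = 3788317.54084
P_0 = D_1/(1+r)^1 + D_2/(1+r)^2 + D_3/(1+r)^3 + TV/(1+r)^3
    = 153877.64489 + 175395.03406 + 199921.29457 + 2949563.44747 = 3478757.42100

€3478757.42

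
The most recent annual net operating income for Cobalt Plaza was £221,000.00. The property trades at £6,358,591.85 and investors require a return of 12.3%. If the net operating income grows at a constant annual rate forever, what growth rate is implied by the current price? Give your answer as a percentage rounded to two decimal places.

8.53%

P = D₀(1+g)/(r−g) ⇒ P(r−g) = D₀(1+g) ⇒ g(P+D₀) = P·r − D₀
g = (P·r − D₀)/(P + D₀) = (£6,358,591.85×0.123 − £221,000.00) / (£6,358,591.85 + £221,000.00) = 0.085280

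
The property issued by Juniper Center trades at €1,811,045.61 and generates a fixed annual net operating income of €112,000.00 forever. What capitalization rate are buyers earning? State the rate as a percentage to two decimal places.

P = C/r ⇒ r = C/P = €112,000.00/€1,811,045.61 = 0.061843

6.18%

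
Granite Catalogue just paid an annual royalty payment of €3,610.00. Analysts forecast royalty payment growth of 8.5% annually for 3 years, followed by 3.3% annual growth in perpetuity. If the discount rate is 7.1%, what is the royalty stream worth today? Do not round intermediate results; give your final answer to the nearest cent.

€113149.57

D_1 = 3916.85000
D_2 = 4249.78225
D_3 = 4611.01374
Terminal value at year 3: TV = D_3×(1+g_2)/(r−g_2) = 4763.17719/0.038 = 125346.76828
P_0 = D_1/(1+r)^1 + D_2/(1+r)^2 + D_3/(1+r)^3 + TV/(1+r)^3
    = 3657.18954 + 3704.99594 + 3753.42726 + 102033.95686 = 113149.56961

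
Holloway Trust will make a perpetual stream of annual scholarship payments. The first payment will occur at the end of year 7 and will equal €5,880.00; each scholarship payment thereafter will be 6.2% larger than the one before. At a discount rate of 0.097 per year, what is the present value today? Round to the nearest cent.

€96398.33

Value at end of year 6: C₁ / (r − g) = €5,880.00 / (0.097 − 0.062) = €168,000.0000
Discount to today: PV = €168,000.0000 / (1 + 0.097)^6 = €168,000.0000 / 1.742769 = €96,398.33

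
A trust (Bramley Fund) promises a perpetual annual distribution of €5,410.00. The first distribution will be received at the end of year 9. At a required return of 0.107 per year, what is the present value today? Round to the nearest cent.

Value at end of year 8: C / r = €5,410.00 / 0.107 = €50,560.7477
Discount to today: PV = €50,560.7477 / (1 + 0.107)^8 = €50,560.7477 / 2.255179 = €22,419.84

€22419.84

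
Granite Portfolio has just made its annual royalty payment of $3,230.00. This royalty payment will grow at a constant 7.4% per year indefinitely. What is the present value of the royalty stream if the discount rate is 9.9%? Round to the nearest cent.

D₁ = D₀ × (1 + g) = $3,230.00 × 1.074 = $3,469.0200
Growing perpetuity: P = D₁ / (r − g) = $3,469.0200 / (0.099 − 0.074) = $138,760.80

$138760.80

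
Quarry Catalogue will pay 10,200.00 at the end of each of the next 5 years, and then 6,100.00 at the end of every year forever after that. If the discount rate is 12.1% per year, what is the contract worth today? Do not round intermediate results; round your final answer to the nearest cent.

PV of 5-year annuity: 10,200.00 × [1 − (1+0.121)^−5] / 0.121 = 36677.81152
Perpetuity value at year 5: 6,100.00 / 0.121 = 50413.22314
PV of perpetuity: 50413.22314 / (1+0.121)^5 = 28478.45351
Total PV = 36677.81152 + 28478.45351 = 65156.26502

65156.27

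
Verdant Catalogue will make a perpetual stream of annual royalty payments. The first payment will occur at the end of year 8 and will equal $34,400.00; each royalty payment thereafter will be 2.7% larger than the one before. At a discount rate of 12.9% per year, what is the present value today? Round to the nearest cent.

Value at end of year 7: C₁ / (r − g) = $34,400.00 / (0.129 − 0.027) = $337,254.9020
Discount to today: PV = $337,254.9020 / (1 + 0.129)^7 = $337,254.9020 / 2.338070 = $144,244.97

$144244.97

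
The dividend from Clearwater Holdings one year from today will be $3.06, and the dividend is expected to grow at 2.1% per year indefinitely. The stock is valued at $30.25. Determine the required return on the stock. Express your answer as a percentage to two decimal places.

P = D₁/(r − g) ⇒ r = D₁/P + g = $3.0600/$30.25 + 0.021 = 0.101157 + 0.021 = 0.122157

12.22%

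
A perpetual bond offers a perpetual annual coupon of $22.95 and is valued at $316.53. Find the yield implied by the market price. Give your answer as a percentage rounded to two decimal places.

7.25%

P = C/r ⇒ r = C/P = $22.95/$316.53 = 0.072505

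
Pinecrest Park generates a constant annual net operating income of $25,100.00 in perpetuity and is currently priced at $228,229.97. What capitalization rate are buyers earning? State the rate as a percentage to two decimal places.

P = C/r ⇒ r = C/P = $25,100.00/$228,229.97 = 0.109977

11.00%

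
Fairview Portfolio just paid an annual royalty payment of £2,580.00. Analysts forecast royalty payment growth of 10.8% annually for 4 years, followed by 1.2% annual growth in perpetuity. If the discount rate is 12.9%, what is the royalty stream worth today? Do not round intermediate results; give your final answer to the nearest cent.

£30550.25

D_1 = 2858.64000
D_2 = 3167.37312
D_3 = 3509.44942
D_4 = 3888.46995
Terminal value at year 4: TV = D_4×(1+g_2)/(r−g_2) = 3935.13159/0.117 = 33633.60336
P_0 = D_1/(1+r)^1 + D_2/(1+r)^2 + D_3/(1+r)^3 + D_4/(1+r)^4 + TV/(1+r)^4
    = 2532.01063 + 2484.91389 + 2438.69317 + 2393.33218 + 20701.30055 = 30550.25041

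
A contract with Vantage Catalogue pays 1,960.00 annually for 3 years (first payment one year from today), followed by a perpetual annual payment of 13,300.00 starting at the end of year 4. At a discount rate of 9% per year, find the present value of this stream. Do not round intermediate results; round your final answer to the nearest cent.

119072.90

PV of 3-year annuity: 1,960.00 × [1 − (1+0.09)^−3] / 0.09 = 4961.33755
Perpetuity value at year 3: 13,300.00 / 0.09 = 147777.77778
PV of perpetuity: 147777.77778 / (1+0.09)^3 = 114111.55872
Total PV = 4961.33755 + 114111.55872 = 119072.89627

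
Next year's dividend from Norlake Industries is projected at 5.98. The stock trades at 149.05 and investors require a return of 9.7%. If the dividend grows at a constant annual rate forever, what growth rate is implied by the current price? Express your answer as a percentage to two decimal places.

5.69%

P = D₁/(r−g) ⇒ g = r − D₁/P = 0.097 − 5.98/149.05 = 0.056879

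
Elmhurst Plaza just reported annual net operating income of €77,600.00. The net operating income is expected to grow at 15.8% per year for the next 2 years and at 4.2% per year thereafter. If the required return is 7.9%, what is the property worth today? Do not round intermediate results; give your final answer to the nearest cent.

D_1 = 89860.80000
D_2 = 104058.80640
Terminal value at year 2: TV = D_2×(1+g_2)/(r−g_2) = 108429.27627/0.037 = 2930520.98024
P_0 = D_1/(1+r)^1 + D_2/(1+r)^2 + TV/(1+r)^2
    = 83281.55700 + 89379.09453 + 2517108.55419 = 2689769.20572

€2689769.21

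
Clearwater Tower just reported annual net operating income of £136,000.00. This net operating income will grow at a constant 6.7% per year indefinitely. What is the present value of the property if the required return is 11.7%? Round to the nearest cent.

£2902240.00

D₁ = D₀ × (1 + g) = £136,000.00 × 1.067 = £145,112.0000
Growing perpetuity: P = D₁ / (r − g) = £145,112.0000 / (0.117 − 0.067) = £2,902,240.00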